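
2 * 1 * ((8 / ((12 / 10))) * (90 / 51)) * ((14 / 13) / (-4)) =-1400 / 221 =-6.33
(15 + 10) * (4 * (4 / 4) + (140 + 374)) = 12950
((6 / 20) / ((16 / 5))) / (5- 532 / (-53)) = 159 / 25504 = 0.01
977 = 977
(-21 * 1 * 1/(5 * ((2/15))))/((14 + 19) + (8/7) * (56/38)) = -1197/1318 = -0.91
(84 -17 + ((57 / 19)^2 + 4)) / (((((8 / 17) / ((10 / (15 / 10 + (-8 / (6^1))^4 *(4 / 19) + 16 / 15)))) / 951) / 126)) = 3135007638000 / 49741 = 63026630.71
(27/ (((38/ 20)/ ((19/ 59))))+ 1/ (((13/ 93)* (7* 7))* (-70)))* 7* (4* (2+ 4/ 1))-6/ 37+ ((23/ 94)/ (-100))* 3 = 10042648756761/ 13071367400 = 768.29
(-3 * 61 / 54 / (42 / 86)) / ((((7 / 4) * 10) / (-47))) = 123281 / 6615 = 18.64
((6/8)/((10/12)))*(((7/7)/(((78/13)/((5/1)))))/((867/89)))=89/1156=0.08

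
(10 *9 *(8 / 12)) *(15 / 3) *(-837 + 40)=-239100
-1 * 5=-5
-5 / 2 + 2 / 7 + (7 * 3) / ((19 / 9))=2057 / 266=7.73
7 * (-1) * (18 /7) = -18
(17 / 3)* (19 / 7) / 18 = 323 / 378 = 0.85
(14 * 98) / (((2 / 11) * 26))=3773 / 13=290.23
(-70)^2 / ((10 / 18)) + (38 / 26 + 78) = 115693 / 13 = 8899.46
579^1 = 579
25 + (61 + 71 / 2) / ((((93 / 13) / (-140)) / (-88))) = 15457765 / 93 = 166212.53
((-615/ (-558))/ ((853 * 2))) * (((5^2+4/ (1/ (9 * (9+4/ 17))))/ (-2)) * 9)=-3737355/ 3596248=-1.04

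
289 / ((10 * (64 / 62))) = 8959 / 320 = 28.00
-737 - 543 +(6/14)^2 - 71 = -1350.82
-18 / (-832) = 0.02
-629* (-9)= 5661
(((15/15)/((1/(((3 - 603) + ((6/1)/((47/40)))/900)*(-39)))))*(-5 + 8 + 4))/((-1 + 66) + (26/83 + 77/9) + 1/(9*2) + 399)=57507998184/166039015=346.35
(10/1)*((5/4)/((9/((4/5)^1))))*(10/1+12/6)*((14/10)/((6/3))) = 28/3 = 9.33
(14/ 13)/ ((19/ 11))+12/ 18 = 956/ 741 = 1.29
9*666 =5994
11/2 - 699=-1387/2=-693.50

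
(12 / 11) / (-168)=-1 / 154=-0.01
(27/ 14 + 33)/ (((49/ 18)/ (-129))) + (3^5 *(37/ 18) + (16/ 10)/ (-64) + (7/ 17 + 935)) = -51382731/ 233240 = -220.30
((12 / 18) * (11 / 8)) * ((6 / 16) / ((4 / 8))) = 11 / 16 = 0.69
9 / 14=0.64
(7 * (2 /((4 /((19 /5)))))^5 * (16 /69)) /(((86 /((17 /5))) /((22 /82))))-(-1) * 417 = 3173666151091 /7602937500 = 417.43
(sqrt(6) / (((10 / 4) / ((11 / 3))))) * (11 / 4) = 121 * sqrt(6) / 30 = 9.88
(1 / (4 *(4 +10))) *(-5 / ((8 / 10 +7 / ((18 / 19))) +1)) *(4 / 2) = -225 / 11578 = -0.02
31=31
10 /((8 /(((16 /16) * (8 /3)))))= 10 /3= 3.33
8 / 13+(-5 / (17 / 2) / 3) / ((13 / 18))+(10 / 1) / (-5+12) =2742 / 1547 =1.77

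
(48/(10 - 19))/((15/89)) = -1424/45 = -31.64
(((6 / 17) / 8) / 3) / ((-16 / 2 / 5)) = -5 / 544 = -0.01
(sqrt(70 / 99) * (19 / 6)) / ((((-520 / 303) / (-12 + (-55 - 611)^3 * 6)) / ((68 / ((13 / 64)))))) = 308387356980928 * sqrt(770) / 9295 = 920645709103.20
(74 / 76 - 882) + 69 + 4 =-30705 / 38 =-808.03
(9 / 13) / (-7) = -9 / 91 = -0.10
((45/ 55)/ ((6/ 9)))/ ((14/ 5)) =135/ 308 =0.44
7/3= 2.33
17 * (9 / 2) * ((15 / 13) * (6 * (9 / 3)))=20655 / 13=1588.85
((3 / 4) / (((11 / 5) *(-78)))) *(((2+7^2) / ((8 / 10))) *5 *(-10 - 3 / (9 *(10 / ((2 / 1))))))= 64175 / 4576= 14.02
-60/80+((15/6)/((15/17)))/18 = -16/27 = -0.59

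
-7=-7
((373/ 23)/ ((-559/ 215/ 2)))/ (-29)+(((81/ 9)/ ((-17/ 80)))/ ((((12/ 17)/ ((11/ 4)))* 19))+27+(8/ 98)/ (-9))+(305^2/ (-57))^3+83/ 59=-4346848129.57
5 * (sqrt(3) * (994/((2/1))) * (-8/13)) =-19880 * sqrt(3)/13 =-2648.71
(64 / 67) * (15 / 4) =240 / 67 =3.58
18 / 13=1.38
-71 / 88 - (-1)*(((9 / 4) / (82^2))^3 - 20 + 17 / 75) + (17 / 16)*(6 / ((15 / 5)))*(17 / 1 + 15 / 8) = 313474351192759057 / 16051552251187200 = 19.53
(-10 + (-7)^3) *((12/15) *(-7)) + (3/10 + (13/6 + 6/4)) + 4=59543/30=1984.77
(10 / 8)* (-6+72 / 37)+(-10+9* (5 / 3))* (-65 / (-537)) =-4.46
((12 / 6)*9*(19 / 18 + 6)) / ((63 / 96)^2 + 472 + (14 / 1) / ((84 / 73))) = 390144 / 1488683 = 0.26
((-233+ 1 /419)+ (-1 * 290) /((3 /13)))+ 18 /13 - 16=-24581434 /16341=-1504.28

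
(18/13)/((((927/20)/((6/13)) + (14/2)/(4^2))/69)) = 99360/104897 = 0.95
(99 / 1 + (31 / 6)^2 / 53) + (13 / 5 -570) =-4463731 / 9540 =-467.90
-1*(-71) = 71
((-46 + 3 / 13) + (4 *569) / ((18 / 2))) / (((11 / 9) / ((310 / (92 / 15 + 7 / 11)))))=112683450 / 14521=7760.03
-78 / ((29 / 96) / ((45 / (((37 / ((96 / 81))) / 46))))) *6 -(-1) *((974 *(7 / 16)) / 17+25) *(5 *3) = -14880786105 / 145928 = -101973.48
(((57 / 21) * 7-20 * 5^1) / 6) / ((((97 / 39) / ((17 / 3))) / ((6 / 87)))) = -5967 / 2813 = -2.12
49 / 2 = 24.50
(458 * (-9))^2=16990884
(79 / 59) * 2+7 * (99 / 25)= 44837 / 1475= 30.40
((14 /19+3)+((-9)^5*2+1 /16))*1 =-35900637 /304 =-118094.20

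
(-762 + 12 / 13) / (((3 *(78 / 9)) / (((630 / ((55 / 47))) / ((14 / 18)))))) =-37666458 / 1859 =-20261.68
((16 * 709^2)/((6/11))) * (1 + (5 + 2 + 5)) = 191689021.33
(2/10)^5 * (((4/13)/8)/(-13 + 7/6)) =-3/2884375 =-0.00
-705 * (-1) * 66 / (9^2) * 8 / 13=41360 / 117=353.50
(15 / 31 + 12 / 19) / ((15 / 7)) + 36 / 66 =1.07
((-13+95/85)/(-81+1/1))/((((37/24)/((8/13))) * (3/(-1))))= -808/40885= -0.02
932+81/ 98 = 91417/ 98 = 932.83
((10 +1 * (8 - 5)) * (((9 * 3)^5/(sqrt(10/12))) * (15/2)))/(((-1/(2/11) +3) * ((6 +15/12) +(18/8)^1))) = -1119214746 * sqrt(30)/95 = -64528332.96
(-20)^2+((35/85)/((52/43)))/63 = 3182443/7956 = 400.01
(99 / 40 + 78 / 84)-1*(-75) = 21953 / 280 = 78.40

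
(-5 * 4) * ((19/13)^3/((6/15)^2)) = -857375/2197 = -390.25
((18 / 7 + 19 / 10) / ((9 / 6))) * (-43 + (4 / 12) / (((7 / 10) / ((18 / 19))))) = -1771267 / 13965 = -126.84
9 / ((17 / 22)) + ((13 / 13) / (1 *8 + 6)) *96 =2202 / 119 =18.50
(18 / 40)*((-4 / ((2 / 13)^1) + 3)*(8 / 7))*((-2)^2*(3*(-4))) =19872 / 35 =567.77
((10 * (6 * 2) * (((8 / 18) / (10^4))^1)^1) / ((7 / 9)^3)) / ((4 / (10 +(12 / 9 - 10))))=162 / 42875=0.00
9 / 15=3 / 5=0.60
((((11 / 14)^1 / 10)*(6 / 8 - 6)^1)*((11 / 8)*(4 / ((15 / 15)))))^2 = 131769 / 25600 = 5.15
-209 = -209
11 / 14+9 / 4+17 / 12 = 187 / 42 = 4.45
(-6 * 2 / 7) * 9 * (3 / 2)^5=-6561 / 56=-117.16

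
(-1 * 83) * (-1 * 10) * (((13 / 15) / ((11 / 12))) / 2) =4316 / 11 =392.36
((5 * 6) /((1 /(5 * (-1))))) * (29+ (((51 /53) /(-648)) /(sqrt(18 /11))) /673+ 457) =-72900+ 425 * sqrt(22) /7704504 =-72900.00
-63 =-63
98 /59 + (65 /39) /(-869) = 255191 /153813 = 1.66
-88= -88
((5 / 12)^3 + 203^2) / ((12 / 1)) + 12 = 71458109 / 20736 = 3446.09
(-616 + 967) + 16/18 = 3167/9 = 351.89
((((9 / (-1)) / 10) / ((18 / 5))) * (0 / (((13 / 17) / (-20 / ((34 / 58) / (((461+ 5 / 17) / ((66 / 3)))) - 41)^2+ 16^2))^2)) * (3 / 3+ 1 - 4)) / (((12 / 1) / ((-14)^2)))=0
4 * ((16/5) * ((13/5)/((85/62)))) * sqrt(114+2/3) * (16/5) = 1650688 * sqrt(258)/31875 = 831.81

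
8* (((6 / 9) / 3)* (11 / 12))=44 / 27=1.63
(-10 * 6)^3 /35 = -6171.43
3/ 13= 0.23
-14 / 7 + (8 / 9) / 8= -17 / 9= -1.89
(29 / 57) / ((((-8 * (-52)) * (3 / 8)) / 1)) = 29 / 8892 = 0.00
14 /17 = 0.82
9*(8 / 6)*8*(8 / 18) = 128 / 3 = 42.67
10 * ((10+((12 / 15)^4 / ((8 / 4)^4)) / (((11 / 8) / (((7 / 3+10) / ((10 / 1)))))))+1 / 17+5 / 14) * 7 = 256210459 / 350625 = 730.73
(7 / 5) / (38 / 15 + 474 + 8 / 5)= 0.00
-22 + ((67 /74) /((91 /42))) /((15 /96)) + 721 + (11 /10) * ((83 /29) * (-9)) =93924189 /139490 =673.34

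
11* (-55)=-605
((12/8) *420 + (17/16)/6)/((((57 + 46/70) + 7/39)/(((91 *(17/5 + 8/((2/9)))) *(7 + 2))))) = 888229839861/2526304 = 351592.62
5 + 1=6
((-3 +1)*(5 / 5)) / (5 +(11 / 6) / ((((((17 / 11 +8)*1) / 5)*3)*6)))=-4536 / 11461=-0.40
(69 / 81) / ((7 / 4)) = 92 / 189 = 0.49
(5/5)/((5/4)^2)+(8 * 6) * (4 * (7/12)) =2816/25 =112.64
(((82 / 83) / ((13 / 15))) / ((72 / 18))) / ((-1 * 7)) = -615 / 15106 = -0.04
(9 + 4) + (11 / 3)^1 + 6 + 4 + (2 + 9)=113 / 3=37.67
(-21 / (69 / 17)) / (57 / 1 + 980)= -7 / 1403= -0.00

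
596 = 596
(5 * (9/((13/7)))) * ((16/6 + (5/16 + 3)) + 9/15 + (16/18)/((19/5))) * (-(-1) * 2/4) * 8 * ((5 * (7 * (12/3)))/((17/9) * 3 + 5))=68504205/7904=8667.03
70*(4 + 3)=490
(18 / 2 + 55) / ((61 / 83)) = 5312 / 61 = 87.08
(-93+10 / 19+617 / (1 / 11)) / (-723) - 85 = -1294841 / 13737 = -94.26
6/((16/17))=51/8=6.38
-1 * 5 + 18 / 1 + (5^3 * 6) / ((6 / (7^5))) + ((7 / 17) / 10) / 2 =714301927 / 340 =2100888.02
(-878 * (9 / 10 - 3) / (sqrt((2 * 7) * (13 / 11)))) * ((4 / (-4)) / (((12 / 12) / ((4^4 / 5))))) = -168576 * sqrt(2002) / 325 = -23208.36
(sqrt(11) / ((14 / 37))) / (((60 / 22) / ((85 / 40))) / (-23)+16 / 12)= 477411 * sqrt(11) / 230776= 6.86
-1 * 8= -8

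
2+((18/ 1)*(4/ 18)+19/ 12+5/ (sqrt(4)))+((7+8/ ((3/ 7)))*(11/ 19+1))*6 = 57739/ 228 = 253.24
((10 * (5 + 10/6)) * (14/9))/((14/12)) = 800/9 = 88.89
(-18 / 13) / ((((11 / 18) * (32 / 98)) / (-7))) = 27783 / 572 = 48.57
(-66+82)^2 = 256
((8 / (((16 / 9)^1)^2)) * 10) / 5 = 81 / 16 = 5.06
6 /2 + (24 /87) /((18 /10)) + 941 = 246424 /261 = 944.15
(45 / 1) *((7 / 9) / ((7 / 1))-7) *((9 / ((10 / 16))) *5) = -22320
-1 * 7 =-7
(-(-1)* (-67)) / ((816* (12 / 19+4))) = -1273 / 71808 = -0.02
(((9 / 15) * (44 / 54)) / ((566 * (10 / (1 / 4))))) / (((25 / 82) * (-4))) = -451 / 25470000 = -0.00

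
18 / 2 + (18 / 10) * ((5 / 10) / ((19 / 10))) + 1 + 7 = 332 / 19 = 17.47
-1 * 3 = -3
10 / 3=3.33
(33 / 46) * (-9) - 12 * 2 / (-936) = -11537 / 1794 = -6.43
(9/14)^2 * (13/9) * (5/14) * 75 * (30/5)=131625/1372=95.94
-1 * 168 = -168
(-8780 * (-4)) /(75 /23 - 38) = -807760 /799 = -1010.96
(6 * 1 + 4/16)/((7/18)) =225/14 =16.07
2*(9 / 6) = 3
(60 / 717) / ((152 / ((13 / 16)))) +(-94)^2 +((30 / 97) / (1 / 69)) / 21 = 871920578343 / 98666848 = 8837.02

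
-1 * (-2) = 2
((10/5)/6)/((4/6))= 1/2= 0.50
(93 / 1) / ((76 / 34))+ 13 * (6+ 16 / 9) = 142.72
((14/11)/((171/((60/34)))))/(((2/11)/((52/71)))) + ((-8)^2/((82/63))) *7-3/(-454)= 440860952789/1280624586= 344.25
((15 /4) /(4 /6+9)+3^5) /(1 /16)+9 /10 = 1129581 /290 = 3895.11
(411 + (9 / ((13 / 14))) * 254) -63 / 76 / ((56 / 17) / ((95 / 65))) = 1194951 / 416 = 2872.48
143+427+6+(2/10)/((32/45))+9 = 18729/32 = 585.28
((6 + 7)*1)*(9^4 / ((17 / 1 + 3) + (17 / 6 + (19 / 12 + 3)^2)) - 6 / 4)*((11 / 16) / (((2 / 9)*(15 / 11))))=8827498251 / 2020160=4369.70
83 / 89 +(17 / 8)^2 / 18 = 121337 / 102528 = 1.18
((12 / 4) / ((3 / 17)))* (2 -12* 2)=-374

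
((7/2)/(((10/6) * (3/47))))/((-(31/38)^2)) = -237538/4805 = -49.44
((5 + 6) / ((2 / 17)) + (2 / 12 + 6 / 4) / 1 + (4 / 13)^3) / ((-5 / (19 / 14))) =-23842549 / 922740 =-25.84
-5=-5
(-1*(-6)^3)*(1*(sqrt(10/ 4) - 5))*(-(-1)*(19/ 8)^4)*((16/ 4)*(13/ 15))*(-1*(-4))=-15247557/ 32 + 15247557*sqrt(10)/ 320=-325808.00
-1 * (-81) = 81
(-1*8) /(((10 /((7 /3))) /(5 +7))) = -112 /5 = -22.40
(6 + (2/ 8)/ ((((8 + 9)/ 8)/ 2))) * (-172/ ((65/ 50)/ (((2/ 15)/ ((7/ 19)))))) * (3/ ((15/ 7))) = -1385632/ 3315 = -417.99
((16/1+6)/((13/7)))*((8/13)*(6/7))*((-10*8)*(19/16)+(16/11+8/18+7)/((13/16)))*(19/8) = -8220844/6591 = -1247.28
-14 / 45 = -0.31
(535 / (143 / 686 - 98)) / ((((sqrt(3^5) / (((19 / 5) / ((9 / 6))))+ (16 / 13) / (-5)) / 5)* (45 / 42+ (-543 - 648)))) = 7716253126400 / 51549482574908433+ 4124641885000* sqrt(3) / 1909240095366979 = 0.00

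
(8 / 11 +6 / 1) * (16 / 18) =592 / 99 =5.98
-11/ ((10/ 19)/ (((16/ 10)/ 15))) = -836/ 375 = -2.23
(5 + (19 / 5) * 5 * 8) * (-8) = -1256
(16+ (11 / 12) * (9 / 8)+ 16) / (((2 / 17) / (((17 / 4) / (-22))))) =-305473 / 5632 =-54.24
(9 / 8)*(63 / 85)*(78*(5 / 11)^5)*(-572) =-721.86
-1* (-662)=662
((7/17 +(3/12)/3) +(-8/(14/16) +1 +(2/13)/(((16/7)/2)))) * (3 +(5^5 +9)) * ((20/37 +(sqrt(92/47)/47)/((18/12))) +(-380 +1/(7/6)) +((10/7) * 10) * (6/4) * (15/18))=20439867348577/2404038-437529938 * sqrt(1081)/30755907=8501838.54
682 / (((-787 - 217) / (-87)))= 29667 / 502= 59.10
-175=-175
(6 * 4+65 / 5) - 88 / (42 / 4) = 601 / 21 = 28.62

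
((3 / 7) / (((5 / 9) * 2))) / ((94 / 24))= 162 / 1645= 0.10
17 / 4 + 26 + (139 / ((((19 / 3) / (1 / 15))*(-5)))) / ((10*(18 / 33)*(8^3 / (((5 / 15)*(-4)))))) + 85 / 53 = 18476289037 / 580032000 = 31.85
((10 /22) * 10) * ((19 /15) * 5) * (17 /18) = 8075 /297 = 27.19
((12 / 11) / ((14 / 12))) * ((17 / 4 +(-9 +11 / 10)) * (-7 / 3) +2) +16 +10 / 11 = 936 / 35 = 26.74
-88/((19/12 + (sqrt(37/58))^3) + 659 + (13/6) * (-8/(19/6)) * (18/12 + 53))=-40418089986912/166387877527907 + 1227134304 * sqrt(2146)/166387877527907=-0.24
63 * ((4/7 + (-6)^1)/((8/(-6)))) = 513/2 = 256.50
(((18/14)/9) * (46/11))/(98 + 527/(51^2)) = 7038/1156925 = 0.01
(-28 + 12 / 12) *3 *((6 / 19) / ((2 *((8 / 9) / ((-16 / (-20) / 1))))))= -2187 / 190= -11.51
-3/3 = -1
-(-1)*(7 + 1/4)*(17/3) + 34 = 901/12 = 75.08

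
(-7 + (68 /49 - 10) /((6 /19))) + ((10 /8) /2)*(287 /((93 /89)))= 1669537 /12152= 137.39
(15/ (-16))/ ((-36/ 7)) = 35/ 192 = 0.18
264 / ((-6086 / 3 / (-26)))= 10296 / 3043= 3.38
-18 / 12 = -3 / 2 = -1.50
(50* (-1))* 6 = -300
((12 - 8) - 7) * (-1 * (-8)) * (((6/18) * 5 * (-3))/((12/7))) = 70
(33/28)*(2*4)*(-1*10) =-94.29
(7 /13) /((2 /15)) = 105 /26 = 4.04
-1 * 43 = -43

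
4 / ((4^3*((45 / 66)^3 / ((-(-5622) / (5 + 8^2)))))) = 1247147 / 77625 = 16.07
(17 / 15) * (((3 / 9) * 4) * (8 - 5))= 68 / 15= 4.53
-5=-5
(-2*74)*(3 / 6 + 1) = -222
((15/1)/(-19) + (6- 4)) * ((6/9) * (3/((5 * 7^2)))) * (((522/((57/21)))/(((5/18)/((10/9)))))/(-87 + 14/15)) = -288144/3262357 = -0.09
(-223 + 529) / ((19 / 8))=2448 / 19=128.84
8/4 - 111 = -109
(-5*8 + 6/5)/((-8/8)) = 194/5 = 38.80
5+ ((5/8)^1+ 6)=93/8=11.62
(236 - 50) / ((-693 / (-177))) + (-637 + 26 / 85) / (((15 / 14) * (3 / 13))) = -744431816 / 294525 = -2527.57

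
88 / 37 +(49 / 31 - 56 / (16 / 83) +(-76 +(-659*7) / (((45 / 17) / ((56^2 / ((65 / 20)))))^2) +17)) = -481223742628670863 / 785064150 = -612973783.90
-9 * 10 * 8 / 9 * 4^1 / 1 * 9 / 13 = -2880 / 13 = -221.54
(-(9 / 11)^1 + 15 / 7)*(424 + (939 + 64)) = 145554 / 77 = 1890.31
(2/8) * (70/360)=7/144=0.05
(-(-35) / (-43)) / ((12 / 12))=-35 / 43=-0.81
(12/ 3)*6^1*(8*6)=1152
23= 23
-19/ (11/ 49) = -931/ 11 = -84.64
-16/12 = -4/3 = -1.33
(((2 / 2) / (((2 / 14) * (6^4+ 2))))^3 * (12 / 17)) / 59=1029 / 548359054694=0.00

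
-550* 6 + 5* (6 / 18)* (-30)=-3350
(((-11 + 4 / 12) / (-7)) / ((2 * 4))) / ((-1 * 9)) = -4 / 189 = -0.02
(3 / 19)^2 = 9 / 361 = 0.02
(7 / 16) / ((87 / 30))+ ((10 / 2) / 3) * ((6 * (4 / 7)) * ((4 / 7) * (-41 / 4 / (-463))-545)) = -16390507075 / 5263384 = -3114.06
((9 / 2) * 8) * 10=360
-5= -5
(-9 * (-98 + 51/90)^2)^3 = -623695904326842.55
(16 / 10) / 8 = 0.20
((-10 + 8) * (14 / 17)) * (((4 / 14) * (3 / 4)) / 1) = -6 / 17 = -0.35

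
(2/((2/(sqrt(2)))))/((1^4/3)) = 3 * sqrt(2) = 4.24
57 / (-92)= -57 / 92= -0.62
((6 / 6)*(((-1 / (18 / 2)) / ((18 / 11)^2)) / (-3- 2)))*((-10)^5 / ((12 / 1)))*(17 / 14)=-1285625 / 15309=-83.98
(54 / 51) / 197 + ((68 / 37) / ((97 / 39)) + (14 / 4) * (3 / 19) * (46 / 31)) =11074730313 / 7079521429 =1.56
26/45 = 0.58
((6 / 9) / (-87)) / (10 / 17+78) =-17 / 174348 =-0.00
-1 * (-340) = 340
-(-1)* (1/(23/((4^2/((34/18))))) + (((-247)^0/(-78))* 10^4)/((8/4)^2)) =-483134/15249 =-31.68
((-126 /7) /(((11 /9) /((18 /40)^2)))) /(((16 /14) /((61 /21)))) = -133407 /17600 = -7.58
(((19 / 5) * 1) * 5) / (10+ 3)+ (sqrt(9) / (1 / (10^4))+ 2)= 390045 / 13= 30003.46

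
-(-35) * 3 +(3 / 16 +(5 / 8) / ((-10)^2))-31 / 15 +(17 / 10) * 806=707197 / 480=1473.33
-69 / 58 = -1.19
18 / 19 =0.95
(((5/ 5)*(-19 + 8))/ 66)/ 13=-0.01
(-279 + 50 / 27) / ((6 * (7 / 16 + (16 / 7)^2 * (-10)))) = 2933336 / 3289977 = 0.89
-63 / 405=-7 / 45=-0.16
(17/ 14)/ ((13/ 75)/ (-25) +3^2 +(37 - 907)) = -0.00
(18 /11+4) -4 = 18 /11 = 1.64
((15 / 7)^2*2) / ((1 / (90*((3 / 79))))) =121500 / 3871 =31.39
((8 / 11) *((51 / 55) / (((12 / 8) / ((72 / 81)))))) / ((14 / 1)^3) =272 / 1867635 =0.00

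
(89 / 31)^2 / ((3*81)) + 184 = 42976153 / 233523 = 184.03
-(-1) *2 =2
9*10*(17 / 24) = 255 / 4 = 63.75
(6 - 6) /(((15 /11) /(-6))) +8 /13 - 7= -6.38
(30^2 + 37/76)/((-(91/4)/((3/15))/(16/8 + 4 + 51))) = -205311/455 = -451.23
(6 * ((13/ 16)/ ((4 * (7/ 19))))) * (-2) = -741/ 112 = -6.62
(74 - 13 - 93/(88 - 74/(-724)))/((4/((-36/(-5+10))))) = -5735421/53155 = -107.90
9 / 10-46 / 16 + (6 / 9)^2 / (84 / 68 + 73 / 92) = -2005763 / 1142280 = -1.76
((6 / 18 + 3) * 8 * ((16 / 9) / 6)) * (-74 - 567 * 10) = -3676160 / 81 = -45384.69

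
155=155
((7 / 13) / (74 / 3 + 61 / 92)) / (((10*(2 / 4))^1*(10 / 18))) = 17388 / 2272075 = 0.01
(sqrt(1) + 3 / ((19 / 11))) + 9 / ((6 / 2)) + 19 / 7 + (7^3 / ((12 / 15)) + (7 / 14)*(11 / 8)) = 931827 / 2128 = 437.89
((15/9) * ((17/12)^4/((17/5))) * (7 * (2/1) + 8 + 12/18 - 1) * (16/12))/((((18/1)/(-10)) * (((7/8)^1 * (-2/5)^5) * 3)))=124744140625/105815808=1178.88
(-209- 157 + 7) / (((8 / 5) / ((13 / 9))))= -23335 / 72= -324.10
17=17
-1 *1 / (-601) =0.00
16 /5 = 3.20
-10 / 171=-0.06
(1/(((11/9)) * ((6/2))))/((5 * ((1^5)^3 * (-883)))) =-3/48565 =-0.00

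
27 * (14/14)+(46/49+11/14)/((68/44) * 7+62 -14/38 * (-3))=40916021/1514100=27.02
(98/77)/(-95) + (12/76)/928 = -12827/969760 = -0.01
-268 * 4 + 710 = -362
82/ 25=3.28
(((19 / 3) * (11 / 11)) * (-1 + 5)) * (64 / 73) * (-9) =-14592 / 73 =-199.89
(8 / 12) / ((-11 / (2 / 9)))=-4 / 297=-0.01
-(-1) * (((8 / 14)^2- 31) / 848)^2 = 2259009 / 1726568704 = 0.00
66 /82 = 33 /41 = 0.80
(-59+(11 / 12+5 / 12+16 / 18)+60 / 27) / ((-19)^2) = -0.15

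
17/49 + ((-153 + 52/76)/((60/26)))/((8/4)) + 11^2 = 2467481/27930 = 88.35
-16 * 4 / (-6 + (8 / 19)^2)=11552 / 1051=10.99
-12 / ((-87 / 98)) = 392 / 29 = 13.52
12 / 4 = 3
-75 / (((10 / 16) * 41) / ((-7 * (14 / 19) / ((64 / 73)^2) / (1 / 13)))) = 50918595 / 199424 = 255.33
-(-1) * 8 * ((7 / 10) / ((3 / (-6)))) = -56 / 5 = -11.20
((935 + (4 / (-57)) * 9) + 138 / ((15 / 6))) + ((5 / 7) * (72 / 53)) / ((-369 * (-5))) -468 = 753690599 / 1445045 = 521.57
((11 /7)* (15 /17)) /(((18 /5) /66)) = 3025 /119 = 25.42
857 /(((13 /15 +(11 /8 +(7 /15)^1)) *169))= 20568 /10985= 1.87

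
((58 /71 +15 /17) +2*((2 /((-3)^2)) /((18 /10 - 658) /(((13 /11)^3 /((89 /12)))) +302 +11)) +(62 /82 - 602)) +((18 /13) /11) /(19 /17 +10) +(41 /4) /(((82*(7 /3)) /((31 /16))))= -3961228538748190987799 /6608328780244743552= -599.43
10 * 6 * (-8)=-480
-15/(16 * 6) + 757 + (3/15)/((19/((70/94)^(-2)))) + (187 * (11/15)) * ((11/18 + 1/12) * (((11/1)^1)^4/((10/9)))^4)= 21383225150915901716011867/7448000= 2871002302754551787.86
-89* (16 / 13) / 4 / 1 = -356 / 13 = -27.38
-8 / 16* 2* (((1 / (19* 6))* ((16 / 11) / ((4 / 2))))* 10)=-40 / 627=-0.06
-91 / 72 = -1.26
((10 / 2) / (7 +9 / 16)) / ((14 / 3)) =120 / 847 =0.14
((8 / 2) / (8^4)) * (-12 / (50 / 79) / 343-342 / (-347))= 0.00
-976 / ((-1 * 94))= 488 / 47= 10.38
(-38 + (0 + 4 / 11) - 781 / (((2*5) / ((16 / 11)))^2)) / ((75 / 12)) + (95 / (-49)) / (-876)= -232417009 / 26827500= -8.66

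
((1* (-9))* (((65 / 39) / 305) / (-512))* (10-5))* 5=75 / 31232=0.00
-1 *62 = -62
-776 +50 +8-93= -811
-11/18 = -0.61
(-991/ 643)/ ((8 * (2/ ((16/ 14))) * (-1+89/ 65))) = -64415/ 216048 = -0.30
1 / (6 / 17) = 17 / 6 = 2.83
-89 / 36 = -2.47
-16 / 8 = -2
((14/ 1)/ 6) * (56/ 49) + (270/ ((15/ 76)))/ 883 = 11168/ 2649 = 4.22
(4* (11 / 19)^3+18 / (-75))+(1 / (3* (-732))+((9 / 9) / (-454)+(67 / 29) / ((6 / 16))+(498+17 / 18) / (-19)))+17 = -6360247849997 / 2478888555300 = -2.57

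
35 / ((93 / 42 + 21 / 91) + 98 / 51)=324870 / 40531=8.02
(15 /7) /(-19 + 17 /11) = -55 /448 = -0.12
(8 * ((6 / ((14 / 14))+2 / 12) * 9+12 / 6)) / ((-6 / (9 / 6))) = -115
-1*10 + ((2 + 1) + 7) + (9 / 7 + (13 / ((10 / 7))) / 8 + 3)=5.42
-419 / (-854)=0.49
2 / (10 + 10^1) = 1 / 10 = 0.10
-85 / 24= -3.54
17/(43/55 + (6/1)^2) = 55/119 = 0.46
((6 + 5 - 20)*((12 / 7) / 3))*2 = -72 / 7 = -10.29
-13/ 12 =-1.08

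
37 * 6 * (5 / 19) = 1110 / 19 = 58.42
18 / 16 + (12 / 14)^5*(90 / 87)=1.60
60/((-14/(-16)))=480/7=68.57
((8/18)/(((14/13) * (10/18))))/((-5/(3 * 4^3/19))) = -4992/3325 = -1.50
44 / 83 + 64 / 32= 210 / 83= 2.53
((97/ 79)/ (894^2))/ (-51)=-97/ 3220121844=-0.00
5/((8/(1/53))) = 0.01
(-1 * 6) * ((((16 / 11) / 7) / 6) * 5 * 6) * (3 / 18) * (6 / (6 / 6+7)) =-60 / 77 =-0.78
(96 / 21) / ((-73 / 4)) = -128 / 511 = -0.25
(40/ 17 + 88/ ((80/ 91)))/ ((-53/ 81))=-1410777/ 9010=-156.58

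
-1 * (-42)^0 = -1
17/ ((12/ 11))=187/ 12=15.58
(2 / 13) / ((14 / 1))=1 / 91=0.01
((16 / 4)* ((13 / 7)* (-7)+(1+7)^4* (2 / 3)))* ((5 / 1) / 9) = 163060 / 27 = 6039.26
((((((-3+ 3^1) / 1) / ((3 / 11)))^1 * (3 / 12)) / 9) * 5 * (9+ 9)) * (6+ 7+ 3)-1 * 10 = -10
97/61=1.59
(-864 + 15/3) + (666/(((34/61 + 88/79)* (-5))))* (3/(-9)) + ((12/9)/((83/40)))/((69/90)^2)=-734961205792/884067445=-831.34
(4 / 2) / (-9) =-2 / 9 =-0.22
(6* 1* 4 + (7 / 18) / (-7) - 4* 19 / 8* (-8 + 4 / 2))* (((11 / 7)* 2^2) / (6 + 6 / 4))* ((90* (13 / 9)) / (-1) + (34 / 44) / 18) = -74981591 / 8505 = -8816.18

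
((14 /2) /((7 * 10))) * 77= 77 /10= 7.70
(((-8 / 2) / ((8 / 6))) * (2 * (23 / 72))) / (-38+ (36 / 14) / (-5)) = 805 / 16176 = 0.05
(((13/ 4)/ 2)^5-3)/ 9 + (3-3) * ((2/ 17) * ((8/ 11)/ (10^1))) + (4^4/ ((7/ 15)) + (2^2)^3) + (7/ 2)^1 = 1273718923/ 2064384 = 617.00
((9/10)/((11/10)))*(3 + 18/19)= 675/209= 3.23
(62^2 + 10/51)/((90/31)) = 3038837/2295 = 1324.11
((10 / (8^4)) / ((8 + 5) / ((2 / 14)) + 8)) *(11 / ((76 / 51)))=85 / 466944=0.00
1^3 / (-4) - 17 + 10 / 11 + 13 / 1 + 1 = -103 / 44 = -2.34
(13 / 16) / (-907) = -13 / 14512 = -0.00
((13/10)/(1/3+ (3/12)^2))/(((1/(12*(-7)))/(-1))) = 26208/95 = 275.87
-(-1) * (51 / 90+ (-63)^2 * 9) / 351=1071647 / 10530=101.77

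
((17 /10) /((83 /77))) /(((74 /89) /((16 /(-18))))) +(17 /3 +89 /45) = 274474 /46065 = 5.96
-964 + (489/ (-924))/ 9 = -2672371/ 2772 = -964.06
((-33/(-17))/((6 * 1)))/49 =11/1666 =0.01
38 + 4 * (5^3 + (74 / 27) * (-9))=1318 / 3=439.33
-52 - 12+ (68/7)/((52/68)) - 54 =-9582/91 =-105.30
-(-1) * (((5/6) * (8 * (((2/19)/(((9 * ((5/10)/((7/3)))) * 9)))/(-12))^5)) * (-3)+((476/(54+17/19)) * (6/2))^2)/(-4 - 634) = -3829509819348871360517027758/3610512610786977502852597869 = -1.06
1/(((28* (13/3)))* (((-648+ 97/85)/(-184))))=11730/5003453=0.00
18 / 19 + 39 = 759 / 19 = 39.95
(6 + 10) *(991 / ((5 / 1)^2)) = 15856 / 25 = 634.24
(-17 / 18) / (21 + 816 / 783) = -493 / 11506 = -0.04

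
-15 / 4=-3.75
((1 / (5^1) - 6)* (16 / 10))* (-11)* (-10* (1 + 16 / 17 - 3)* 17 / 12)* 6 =9187.20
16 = 16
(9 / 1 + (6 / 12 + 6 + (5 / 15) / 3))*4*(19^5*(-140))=-194819469320 / 9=-21646607702.22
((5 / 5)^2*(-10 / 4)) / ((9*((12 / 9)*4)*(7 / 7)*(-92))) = 5 / 8832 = 0.00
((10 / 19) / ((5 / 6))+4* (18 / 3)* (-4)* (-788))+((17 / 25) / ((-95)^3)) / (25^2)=1013425710937483 / 13396484375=75648.63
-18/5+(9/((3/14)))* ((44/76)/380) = -2553/722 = -3.54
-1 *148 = -148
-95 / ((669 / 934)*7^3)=-88730 / 229467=-0.39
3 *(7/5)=21/5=4.20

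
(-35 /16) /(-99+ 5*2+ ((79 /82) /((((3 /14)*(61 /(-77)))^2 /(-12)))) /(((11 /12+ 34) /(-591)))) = -2237307065 /6853810668112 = -0.00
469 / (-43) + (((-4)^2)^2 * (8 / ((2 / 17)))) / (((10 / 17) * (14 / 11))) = 34978017 / 1505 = 23241.21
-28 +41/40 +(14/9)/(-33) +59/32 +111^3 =64988628643/47520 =1367605.82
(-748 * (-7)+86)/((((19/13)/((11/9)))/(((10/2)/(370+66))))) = 634205/12426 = 51.04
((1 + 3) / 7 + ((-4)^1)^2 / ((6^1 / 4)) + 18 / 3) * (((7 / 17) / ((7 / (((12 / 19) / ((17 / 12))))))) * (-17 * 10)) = -173760 / 2261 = -76.85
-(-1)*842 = 842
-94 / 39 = -2.41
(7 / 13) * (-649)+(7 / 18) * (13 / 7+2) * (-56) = -5635 / 13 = -433.46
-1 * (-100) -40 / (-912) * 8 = 5720 / 57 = 100.35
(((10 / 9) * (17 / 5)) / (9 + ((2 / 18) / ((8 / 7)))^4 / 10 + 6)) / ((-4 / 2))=-507617280 / 4031080801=-0.13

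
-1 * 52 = -52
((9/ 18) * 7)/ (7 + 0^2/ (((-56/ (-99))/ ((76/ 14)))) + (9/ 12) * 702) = 0.01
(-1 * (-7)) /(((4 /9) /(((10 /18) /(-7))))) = -5 /4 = -1.25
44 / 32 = 11 / 8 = 1.38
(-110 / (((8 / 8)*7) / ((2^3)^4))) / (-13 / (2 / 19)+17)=901120 / 1491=604.37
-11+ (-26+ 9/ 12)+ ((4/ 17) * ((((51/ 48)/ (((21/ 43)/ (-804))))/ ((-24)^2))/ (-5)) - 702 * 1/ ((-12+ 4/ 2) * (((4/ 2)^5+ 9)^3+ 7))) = -26131555/ 723744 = -36.11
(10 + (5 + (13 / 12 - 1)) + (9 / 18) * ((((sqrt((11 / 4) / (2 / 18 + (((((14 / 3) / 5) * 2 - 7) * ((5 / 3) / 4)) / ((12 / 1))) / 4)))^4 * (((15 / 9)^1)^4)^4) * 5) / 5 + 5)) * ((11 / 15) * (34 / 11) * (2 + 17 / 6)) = 186416708119411061 / 5622645780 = 33154624.25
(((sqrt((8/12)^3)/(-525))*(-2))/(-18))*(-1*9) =0.00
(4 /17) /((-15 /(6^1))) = -0.09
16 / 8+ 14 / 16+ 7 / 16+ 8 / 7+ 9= 1507 / 112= 13.46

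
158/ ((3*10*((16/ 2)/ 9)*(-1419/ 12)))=-0.05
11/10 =1.10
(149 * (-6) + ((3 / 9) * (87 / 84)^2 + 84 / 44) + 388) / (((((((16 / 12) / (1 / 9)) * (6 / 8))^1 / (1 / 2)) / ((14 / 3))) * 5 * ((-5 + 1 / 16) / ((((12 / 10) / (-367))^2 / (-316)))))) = -13032589 / 72816459494625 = -0.00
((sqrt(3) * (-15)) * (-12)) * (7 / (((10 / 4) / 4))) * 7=14112 * sqrt(3)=24442.70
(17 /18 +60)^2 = 1203409 /324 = 3714.23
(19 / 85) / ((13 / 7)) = 133 / 1105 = 0.12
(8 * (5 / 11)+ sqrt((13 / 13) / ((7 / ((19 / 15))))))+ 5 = sqrt(1995) / 105+ 95 / 11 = 9.06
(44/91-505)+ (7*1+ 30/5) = -491.52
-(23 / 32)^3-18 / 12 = -61319 / 32768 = -1.87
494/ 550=0.90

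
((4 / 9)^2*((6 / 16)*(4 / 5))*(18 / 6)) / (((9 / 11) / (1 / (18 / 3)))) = 0.04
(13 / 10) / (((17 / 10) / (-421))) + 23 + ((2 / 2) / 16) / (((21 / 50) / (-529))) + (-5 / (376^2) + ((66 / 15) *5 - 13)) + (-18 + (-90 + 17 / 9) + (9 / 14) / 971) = -9971749415863 / 21003242688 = -474.77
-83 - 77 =-160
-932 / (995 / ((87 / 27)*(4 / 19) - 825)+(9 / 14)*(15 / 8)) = 2101980608 / 3825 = 549537.41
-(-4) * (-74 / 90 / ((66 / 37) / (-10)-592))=5476 / 985977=0.01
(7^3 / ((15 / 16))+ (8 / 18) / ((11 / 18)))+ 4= 61148 / 165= 370.59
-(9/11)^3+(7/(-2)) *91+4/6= -2542591/7986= -318.38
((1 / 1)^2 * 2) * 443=886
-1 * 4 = -4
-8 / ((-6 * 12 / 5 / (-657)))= -365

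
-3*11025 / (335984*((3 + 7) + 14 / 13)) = -47775 / 5375744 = -0.01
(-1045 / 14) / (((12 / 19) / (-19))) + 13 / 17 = 6415349 / 2856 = 2246.27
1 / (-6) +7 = 41 / 6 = 6.83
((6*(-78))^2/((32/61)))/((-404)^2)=835029/326432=2.56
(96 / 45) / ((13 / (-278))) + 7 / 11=-96491 / 2145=-44.98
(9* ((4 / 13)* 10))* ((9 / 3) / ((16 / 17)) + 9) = 675 / 2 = 337.50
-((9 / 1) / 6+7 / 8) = -19 / 8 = -2.38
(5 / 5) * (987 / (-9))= -329 / 3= -109.67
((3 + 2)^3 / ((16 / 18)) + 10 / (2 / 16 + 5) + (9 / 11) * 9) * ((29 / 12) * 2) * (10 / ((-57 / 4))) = -78442535 / 154242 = -508.57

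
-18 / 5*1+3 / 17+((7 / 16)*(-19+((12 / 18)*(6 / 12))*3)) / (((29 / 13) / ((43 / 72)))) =-5.53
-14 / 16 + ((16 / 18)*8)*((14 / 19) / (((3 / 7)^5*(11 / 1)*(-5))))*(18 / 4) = -62013833 / 2031480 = -30.53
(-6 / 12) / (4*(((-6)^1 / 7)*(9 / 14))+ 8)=-49 / 568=-0.09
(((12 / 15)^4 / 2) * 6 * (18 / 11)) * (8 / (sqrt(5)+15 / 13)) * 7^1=33.22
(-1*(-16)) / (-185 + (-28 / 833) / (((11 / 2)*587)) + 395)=6147064 / 80680211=0.08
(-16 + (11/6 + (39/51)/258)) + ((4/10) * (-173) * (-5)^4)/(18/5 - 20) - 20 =234046364/89913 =2603.03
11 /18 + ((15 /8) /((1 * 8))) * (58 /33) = 3241 /3168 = 1.02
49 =49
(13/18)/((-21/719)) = -9347/378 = -24.73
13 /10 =1.30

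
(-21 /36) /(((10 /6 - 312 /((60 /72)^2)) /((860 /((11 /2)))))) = 75250 /369281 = 0.20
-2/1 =-2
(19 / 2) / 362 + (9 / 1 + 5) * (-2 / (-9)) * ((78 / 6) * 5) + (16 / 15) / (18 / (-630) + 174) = 8024638003 / 39675924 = 202.25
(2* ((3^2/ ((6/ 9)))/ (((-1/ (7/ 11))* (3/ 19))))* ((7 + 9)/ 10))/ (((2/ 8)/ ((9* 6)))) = -2068416/ 55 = -37607.56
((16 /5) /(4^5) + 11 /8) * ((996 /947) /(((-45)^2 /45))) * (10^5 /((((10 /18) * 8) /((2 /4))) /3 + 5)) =16471350 /40721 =404.49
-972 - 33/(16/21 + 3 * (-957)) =-58586607/60275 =-971.99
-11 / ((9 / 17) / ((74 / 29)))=-53.02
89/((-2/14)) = -623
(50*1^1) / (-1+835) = 25 / 417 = 0.06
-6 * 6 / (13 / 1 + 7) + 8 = 6.20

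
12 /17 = 0.71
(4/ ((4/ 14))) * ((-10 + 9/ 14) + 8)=-19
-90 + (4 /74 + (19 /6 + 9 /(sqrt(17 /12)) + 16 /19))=-362483 /4218 + 18* sqrt(51) /17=-78.38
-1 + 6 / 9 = -1 / 3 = -0.33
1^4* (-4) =-4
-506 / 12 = -253 / 6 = -42.17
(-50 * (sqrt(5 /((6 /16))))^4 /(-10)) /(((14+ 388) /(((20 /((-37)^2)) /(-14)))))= -40000 /17335647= -0.00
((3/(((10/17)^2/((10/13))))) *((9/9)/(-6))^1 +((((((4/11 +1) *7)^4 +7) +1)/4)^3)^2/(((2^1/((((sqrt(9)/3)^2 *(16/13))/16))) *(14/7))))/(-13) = -16218957244337284543538058382867201047265045325941/136364427035564955648516188487680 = -118938330156348239.61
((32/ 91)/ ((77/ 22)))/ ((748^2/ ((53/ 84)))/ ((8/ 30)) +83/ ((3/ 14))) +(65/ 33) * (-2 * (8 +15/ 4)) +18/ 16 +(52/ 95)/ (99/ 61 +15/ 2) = -10097240421232700669/ 223871302400786040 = -45.10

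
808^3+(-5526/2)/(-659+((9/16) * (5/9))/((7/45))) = 38816071212752/73583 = 527514116.21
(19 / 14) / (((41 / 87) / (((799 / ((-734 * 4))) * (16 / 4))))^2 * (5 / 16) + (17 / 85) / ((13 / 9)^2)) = 155157355696590 / 17655246740467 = 8.79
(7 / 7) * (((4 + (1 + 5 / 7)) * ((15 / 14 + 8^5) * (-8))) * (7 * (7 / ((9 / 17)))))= -138649582.22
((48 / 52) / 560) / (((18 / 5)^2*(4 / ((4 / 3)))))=5 / 117936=0.00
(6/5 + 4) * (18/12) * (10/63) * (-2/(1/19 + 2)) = -76/63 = -1.21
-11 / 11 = -1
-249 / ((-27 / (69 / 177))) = 1909 / 531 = 3.60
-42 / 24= -7 / 4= -1.75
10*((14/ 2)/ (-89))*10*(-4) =2800/ 89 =31.46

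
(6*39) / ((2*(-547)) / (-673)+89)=2.58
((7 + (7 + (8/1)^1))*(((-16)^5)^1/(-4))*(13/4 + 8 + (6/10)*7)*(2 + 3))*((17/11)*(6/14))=2065563648/7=295080521.14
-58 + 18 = -40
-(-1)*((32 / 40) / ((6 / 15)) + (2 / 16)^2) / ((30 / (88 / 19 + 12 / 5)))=7181 / 15200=0.47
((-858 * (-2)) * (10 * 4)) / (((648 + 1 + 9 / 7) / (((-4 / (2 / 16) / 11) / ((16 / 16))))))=-174720 / 569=-307.07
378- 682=-304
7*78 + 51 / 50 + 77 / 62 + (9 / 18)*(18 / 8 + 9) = 3434099 / 6200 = 553.89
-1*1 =-1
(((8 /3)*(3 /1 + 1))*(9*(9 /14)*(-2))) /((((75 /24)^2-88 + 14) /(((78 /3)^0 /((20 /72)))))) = 995328 /143885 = 6.92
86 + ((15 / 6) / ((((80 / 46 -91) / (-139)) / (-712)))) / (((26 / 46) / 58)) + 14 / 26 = -7589030815 / 26689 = -284350.51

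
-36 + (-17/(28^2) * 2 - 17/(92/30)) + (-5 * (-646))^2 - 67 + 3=94062074429/9016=10432794.41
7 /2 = 3.50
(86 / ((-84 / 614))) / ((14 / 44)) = -290422 / 147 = -1975.66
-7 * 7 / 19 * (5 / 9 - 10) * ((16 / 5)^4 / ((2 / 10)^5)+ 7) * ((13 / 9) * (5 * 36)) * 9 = 18676434331.58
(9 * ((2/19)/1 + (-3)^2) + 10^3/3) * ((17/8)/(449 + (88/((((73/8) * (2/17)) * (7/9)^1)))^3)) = 53694305224217/71258005347733560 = 0.00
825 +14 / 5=4139 / 5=827.80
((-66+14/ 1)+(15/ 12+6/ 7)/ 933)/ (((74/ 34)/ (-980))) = 808241455/ 34521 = 23413.04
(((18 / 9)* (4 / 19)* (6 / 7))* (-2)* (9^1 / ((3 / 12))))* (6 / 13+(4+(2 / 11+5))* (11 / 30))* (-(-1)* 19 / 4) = -214992 / 455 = -472.51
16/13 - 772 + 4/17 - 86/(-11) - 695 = -3543707/2431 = -1457.72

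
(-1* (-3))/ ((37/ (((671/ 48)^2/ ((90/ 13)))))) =5853133/ 2557440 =2.29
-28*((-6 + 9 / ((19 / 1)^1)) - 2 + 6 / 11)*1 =195.46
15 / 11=1.36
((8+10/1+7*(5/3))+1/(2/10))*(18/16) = 39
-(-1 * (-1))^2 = -1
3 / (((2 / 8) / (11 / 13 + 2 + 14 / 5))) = 4404 / 65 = 67.75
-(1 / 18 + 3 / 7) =-61 / 126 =-0.48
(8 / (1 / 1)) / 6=4 / 3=1.33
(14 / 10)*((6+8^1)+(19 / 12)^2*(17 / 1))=57071 / 720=79.27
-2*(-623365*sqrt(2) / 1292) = 623365*sqrt(2) / 646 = 1364.66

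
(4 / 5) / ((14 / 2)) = 4 / 35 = 0.11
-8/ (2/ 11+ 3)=-88/ 35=-2.51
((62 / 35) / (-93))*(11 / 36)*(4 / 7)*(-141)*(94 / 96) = 24299 / 52920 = 0.46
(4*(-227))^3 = -748613312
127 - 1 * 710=-583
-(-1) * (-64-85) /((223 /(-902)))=134398 /223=602.68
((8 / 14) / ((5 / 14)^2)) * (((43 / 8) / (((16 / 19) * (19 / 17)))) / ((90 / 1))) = 5117 / 18000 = 0.28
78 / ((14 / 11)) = 429 / 7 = 61.29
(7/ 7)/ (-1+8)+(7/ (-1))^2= 344/ 7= 49.14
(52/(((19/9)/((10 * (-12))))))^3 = -177125584896000/6859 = -25823820512.61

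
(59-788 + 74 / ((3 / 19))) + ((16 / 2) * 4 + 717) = 1466 / 3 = 488.67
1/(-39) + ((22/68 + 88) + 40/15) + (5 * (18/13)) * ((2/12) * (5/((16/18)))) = 97.45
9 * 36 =324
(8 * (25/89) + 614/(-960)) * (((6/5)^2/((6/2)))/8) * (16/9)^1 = 68677/400500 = 0.17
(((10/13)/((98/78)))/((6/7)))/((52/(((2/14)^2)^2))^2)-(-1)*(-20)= -2182323066555/109116153328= -20.00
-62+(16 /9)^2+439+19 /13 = 401848 /1053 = 381.62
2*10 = 20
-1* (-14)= 14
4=4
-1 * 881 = -881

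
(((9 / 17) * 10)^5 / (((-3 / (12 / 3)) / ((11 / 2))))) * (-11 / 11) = 43302600000 / 1419857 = 30497.86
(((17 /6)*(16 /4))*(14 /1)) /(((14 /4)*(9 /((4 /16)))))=34 /27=1.26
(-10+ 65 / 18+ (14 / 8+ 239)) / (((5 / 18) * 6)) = 8437 / 60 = 140.62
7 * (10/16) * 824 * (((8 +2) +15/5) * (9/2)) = 421785/2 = 210892.50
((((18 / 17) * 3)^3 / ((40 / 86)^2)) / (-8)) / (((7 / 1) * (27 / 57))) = -76831497 / 13756400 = -5.59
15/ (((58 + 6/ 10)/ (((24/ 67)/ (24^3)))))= 25/ 3769152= 0.00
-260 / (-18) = 130 / 9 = 14.44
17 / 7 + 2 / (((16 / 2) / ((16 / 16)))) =75 / 28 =2.68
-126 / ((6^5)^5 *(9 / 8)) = -7 / 1776893001870606336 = -0.00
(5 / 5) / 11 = 1 / 11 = 0.09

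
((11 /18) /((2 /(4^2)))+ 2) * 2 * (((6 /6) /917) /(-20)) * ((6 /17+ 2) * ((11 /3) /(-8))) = 341 /420903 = 0.00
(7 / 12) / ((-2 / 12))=-7 / 2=-3.50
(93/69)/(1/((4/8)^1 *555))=374.02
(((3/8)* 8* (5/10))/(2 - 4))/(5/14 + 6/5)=-105/218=-0.48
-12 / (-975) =4 / 325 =0.01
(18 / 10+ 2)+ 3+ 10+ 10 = 134 / 5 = 26.80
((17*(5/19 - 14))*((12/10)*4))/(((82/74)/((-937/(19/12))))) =44301989664/74005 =598635.09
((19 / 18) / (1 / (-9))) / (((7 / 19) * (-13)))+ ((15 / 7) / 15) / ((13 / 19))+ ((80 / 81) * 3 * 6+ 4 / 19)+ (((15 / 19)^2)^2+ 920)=28682761187 / 30495114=940.57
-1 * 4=-4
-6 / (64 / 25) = -75 / 32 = -2.34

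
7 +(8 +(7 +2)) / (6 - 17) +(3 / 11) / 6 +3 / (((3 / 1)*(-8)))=43 / 8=5.38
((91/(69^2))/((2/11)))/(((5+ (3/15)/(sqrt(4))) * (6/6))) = 0.02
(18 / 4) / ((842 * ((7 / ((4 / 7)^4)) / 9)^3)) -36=-71954014725867564 / 1998723395686003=-36.00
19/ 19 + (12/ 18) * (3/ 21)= 23/ 21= 1.10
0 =0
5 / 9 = 0.56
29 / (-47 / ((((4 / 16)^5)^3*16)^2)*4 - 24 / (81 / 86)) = -783 / 22860271708532638384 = -0.00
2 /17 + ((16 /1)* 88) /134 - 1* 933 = -1050585 /1139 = -922.37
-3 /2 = -1.50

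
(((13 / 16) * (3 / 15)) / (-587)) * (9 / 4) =-117 / 187840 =-0.00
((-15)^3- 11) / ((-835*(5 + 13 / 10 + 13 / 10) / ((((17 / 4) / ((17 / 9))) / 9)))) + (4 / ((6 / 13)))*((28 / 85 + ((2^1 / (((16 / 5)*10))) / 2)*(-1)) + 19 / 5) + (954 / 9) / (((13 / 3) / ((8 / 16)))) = 47.88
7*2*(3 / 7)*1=6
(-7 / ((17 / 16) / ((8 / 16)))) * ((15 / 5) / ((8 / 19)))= -399 / 17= -23.47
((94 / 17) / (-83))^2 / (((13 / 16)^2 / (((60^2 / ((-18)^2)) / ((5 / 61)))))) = 2759659520 / 3028190841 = 0.91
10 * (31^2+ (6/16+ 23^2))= 59615/4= 14903.75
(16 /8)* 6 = 12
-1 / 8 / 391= -1 / 3128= -0.00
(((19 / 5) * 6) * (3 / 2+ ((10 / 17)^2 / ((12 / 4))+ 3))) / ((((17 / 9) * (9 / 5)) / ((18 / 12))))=456171 / 9826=46.42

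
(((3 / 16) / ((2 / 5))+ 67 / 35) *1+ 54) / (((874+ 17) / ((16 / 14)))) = 63149 / 873180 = 0.07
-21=-21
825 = 825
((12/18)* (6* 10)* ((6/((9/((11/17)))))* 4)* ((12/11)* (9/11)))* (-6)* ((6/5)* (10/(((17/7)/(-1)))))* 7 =40642560/3179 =12784.70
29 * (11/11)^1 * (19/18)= 551/18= 30.61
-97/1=-97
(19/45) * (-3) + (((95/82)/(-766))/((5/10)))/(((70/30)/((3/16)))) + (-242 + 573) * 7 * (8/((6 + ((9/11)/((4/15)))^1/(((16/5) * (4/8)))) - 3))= 38237728633453/10147906720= 3768.04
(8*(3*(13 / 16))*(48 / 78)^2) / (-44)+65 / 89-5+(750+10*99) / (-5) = -4485472 / 12727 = -352.44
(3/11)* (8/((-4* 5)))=-6/55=-0.11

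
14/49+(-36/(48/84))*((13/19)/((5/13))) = -74339/665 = -111.79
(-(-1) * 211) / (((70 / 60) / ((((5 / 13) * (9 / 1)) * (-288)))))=-16407360 / 91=-180300.66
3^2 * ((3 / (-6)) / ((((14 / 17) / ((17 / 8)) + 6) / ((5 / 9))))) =-1445 / 3692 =-0.39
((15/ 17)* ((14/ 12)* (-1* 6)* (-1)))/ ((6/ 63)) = 2205/ 34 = 64.85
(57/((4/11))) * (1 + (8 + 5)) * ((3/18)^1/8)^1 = 1463/32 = 45.72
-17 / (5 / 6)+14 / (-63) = -928 / 45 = -20.62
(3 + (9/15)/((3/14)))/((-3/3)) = -5.80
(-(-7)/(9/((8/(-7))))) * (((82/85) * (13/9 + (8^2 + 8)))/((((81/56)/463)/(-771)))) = 2889398481536/185895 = 15543174.81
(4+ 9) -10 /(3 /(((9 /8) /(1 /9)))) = -20.75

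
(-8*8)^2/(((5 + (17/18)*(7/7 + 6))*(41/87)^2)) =558047232/351329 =1588.39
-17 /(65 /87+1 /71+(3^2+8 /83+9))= -8715747 /9668120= -0.90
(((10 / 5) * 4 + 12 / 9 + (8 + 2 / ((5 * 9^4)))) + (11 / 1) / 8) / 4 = 4909831 / 1049760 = 4.68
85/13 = 6.54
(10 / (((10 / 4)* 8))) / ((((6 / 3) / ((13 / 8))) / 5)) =65 / 32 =2.03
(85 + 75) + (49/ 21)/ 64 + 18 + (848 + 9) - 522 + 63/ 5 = 504611/ 960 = 525.64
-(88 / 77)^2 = -64 / 49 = -1.31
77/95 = 0.81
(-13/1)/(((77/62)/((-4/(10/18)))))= 29016/385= 75.37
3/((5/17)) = 51/5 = 10.20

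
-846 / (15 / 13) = -3666 / 5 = -733.20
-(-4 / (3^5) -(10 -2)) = 1948 / 243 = 8.02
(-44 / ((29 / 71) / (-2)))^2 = 39037504 / 841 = 46417.96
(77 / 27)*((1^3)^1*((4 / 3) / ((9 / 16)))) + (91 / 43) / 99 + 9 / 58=138725623 / 19999386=6.94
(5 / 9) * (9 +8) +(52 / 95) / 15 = 40531 / 4275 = 9.48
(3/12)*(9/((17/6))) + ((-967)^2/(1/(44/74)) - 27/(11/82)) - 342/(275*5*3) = 961392115213/1729750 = 555798.30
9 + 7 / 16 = 9.44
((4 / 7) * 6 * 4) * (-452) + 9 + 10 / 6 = -129952 / 21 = -6188.19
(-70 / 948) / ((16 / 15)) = -175 / 2528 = -0.07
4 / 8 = 1 / 2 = 0.50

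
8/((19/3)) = 24/19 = 1.26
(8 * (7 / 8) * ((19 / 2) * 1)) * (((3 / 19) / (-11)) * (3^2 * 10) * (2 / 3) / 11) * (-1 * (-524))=-330120 / 121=-2728.26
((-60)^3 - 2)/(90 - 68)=-108001/11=-9818.27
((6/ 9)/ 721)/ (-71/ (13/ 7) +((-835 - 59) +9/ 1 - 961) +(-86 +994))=-26/ 27450633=-0.00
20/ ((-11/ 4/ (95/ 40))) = -190/ 11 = -17.27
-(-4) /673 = 4 /673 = 0.01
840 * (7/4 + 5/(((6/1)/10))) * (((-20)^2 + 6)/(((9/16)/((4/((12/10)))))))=550211200/27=20378192.59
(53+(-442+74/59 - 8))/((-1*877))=23349/51743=0.45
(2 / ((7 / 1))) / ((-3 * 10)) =-1 / 105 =-0.01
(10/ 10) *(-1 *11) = -11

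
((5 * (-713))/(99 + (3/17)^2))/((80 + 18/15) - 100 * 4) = 1030285/9124056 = 0.11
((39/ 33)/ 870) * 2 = 13/ 4785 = 0.00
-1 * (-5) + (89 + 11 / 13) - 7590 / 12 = -13979 / 26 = -537.65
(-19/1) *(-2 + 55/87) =2261/87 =25.99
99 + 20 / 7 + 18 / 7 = 731 / 7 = 104.43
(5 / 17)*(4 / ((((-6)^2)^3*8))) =5 / 1586304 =0.00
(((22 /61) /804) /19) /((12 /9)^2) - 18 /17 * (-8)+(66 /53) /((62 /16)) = 610211862651 /69405630176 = 8.79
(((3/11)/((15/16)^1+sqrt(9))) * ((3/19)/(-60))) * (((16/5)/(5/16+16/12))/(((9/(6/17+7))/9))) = -5120/1964809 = -0.00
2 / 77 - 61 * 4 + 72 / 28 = -18588 / 77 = -241.40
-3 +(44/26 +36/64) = -155/208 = -0.75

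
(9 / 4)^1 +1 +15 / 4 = 7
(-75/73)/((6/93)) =-2325/146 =-15.92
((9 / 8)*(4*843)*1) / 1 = 7587 / 2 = 3793.50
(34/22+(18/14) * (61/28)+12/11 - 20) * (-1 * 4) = 58.25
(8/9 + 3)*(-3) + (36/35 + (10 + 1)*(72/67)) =8321/7035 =1.18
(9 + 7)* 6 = 96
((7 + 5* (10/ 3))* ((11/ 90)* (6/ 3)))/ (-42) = -781/ 5670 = -0.14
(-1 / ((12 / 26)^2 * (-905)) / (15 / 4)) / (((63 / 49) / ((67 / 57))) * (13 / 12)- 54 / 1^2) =-317044 / 12105221175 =-0.00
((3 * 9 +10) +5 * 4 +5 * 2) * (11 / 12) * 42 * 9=46431 / 2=23215.50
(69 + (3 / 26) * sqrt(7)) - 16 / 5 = 3 * sqrt(7) / 26 + 329 / 5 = 66.11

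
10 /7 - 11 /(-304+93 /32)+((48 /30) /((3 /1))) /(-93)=27461194 /18817155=1.46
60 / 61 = 0.98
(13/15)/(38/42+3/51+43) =1547/78475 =0.02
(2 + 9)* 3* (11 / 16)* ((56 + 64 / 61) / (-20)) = -31581 / 488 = -64.72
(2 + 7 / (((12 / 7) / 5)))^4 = 5236114321 / 20736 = 252513.23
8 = 8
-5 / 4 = -1.25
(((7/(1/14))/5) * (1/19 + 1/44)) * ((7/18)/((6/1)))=2401/25080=0.10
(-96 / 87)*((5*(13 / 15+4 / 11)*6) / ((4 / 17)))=-1904 / 11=-173.09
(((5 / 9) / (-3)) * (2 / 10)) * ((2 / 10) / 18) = -1 / 2430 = -0.00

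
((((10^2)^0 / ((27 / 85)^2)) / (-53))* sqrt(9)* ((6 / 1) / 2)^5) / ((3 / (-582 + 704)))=-881450 / 159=-5543.71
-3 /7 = -0.43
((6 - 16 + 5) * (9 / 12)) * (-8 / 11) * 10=300 / 11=27.27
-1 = -1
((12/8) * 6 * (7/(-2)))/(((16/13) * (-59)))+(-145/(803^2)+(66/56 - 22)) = -173741187707/8521795744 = -20.39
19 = 19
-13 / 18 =-0.72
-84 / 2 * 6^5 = -326592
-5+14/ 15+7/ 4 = -2.32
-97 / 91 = -1.07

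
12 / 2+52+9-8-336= -277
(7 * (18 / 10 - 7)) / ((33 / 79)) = -14378 / 165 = -87.14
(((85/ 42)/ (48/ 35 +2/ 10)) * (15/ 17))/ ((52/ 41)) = 1025/ 1144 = 0.90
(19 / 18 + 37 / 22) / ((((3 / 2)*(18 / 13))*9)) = 3523 / 24057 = 0.15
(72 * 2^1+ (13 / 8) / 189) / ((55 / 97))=21120877 / 83160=253.98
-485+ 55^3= 165890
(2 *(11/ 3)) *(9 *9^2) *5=26730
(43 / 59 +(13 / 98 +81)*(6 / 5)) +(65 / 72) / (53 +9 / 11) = 60445285213 / 616129920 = 98.10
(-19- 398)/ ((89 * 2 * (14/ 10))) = -2085/ 1246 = -1.67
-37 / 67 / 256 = -37 / 17152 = -0.00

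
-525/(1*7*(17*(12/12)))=-75/17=-4.41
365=365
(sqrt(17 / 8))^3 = 17 * sqrt(34) / 32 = 3.10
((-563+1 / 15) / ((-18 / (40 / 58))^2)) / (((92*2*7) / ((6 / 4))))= -10555 / 10967481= -0.00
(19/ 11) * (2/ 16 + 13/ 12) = 551/ 264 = 2.09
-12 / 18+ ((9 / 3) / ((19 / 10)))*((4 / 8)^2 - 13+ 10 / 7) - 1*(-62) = 34679 / 798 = 43.46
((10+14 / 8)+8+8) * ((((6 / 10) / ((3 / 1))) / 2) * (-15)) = -333 / 8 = -41.62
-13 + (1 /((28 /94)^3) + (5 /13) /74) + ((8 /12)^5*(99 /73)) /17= 1099075053065 /44224683048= 24.85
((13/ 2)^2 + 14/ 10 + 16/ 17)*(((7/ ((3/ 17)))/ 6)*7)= 742889/ 360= 2063.58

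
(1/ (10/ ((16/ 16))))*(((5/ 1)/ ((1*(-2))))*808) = -202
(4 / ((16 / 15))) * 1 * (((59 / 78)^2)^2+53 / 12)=878002625 / 49353408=17.79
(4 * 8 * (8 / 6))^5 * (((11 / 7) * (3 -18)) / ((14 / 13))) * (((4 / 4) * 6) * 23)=-565045897461760 / 1323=-427094404733.00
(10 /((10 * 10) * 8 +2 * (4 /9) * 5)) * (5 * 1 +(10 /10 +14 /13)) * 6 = 1242 /2353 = 0.53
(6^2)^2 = 1296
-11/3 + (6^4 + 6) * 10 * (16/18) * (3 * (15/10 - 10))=-885371/3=-295123.67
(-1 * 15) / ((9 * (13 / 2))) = -10 / 39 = -0.26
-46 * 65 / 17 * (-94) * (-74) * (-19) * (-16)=-6322725760 / 17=-371925044.71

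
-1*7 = -7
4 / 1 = 4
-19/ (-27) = 19/ 27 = 0.70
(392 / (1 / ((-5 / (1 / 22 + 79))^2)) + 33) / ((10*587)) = 104539193 / 17751590270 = 0.01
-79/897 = -0.09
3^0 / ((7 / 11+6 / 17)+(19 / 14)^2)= 36652 / 103767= 0.35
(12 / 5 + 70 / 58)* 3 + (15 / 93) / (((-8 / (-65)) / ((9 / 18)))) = 825349 / 71920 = 11.48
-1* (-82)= 82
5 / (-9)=-5 / 9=-0.56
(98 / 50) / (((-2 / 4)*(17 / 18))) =-1764 / 425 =-4.15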